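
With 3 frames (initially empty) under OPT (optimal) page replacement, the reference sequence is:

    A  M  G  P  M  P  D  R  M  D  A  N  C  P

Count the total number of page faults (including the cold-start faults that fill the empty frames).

10

A: fault, frames {A}
M: fault, frames {A,M}
G: fault, frames {A,M,G}
P: fault, evict G, frames {A,M,P}
M: hit
P: hit
D: fault, evict P, frames {A,M,D}
R: fault, evict A, frames {M,D,R}
M: hit
D: hit
A: fault, evict R, frames {M,D,A}
N: fault, evict A, frames {M,D,N}
C: fault, evict N, frames {M,D,C}
P: fault, evict C, frames {M,D,P}
Page faults: 10.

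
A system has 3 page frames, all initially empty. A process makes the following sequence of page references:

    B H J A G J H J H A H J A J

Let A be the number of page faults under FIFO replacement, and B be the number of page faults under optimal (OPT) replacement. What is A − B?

2

Under FIFO: F F F F F . F F . F . . . . → 8 faults.
Under OPT: F F F F F . . . . F . . . . → 6 faults.
A − B = 8 − 6 = 2.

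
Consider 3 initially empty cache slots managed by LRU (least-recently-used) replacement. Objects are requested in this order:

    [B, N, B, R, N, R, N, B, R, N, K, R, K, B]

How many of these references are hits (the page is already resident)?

9

B -> fault, frames (B)
N -> fault, frames (B N)
B -> hit
R -> fault, frames (N B R)
N -> hit
R -> hit
N -> hit
B -> hit
R -> hit
N -> hit
K -> fault, evict B, frames (R N K)
R -> hit
K -> hit
B -> fault, evict N, frames (R K B)
Hits: 9.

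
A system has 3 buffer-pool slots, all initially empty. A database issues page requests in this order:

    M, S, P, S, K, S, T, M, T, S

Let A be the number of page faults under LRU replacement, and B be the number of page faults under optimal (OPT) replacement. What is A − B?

Under LRU: F F F . F . F F . . → 6 faults.
Under OPT: F F F . F . F . . . → 5 faults.
A − B = 6 − 5 = 1.

1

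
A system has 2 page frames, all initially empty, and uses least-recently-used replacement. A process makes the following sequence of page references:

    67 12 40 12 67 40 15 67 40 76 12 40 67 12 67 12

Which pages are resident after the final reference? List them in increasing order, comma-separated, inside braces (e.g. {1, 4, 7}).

67 → miss, frames (67)
12 → miss, frames (67 12)
40 → miss, evict 67, frames (12 40)
12 → hit
67 → miss, evict 40, frames (12 67)
40 → miss, evict 12, frames (67 40)
15 → miss, evict 67, frames (40 15)
67 → miss, evict 40, frames (15 67)
40 → miss, evict 15, frames (67 40)
76 → miss, evict 67, frames (40 76)
12 → miss, evict 40, frames (76 12)
40 → miss, evict 76, frames (12 40)
67 → miss, evict 12, frames (40 67)
12 → miss, evict 40, frames (67 12)
67 → hit
12 → hit

{12, 67}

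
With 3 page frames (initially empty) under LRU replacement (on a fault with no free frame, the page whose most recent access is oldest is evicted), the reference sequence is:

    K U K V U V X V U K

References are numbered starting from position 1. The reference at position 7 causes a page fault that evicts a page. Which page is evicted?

K

pos 1: K -> fault, frames {K}
pos 2: U -> fault, frames {K,U}
pos 3: K -> hit
pos 4: V -> fault, frames {U,K,V}
pos 5: U -> hit
pos 6: V -> hit
pos 7: X -> fault, evict K, frames {U,V,X}
At position 7, page K is evicted.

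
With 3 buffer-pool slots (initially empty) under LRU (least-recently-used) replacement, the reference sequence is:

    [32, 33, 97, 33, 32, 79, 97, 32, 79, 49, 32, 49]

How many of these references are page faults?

32: fault, frames {32}
33: fault, frames {32,33}
97: fault, frames {32,33,97}
33: hit
32: hit
79: fault, evict 97, frames {33,32,79}
97: fault, evict 33, frames {32,79,97}
32: hit
79: hit
49: fault, evict 97, frames {32,79,49}
32: hit
49: hit
Page faults: 6.

6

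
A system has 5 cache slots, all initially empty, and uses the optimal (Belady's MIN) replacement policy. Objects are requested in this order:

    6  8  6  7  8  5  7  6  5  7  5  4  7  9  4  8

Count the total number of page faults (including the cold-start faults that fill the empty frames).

6

6 → miss, frames (6)
8 → miss, frames (6 8)
6 → hit
7 → miss, frames (6 8 7)
8 → hit
5 → miss, frames (6 8 7 5)
7 → hit
6 → hit
5 → hit
7 → hit
5 → hit
4 → miss, frames (6 8 7 5 4)
7 → hit
9 → miss, evict 5, frames (6 8 7 4 9)
4 → hit
8 → hit
Page faults: 6.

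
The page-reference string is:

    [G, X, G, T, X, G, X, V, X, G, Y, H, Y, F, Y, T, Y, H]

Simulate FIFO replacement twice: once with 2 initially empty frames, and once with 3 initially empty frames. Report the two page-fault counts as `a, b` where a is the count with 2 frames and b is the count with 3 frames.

13, 11

2 frames: F F . F . F F F . F F F . F F F . F → 13 faults.
3 frames: F F . F . . . F . F F F . F . F F F → 11 faults.
11 < 13: adding a frame reduced faults, as is typical.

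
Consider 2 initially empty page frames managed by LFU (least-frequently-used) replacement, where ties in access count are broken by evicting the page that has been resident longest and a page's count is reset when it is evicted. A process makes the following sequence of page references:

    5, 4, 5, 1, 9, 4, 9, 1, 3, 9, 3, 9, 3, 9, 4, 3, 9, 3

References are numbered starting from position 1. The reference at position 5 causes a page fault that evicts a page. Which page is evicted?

pos 1: 5 -> miss, frames (5)
pos 2: 4 -> miss, frames (5 4)
pos 3: 5 -> hit
pos 4: 1 -> miss, evict 4, frames (5 1)
pos 5: 9 -> miss, evict 1, frames (5 9)
At position 5, page 1 is evicted.

1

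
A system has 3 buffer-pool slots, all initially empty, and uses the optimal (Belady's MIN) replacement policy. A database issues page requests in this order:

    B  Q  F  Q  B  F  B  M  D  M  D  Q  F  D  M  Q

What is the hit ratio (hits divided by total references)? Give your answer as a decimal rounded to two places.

0.56

B: fault, frames {B}
Q: fault, frames {B,Q}
F: fault, frames {B,Q,F}
Q: hit
B: hit
F: hit
B: hit
M: fault, evict B, frames {Q,F,M}
D: fault, evict F, frames {Q,M,D}
M: hit
D: hit
Q: hit
F: fault, evict Q, frames {M,D,F}
D: hit
M: hit
Q: fault, evict F, frames {M,D,Q}
Hits: 9 of 16 references → 9/16 = 0.5625.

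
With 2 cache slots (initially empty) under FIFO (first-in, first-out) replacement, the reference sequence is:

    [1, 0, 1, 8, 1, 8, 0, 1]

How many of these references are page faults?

5

1: fault, frames (1)
0: fault, frames (1 0)
1: hit
8: fault, evict 1, frames (0 8)
1: fault, evict 0, frames (8 1)
8: hit
0: fault, evict 8, frames (1 0)
1: hit
Page faults: 5.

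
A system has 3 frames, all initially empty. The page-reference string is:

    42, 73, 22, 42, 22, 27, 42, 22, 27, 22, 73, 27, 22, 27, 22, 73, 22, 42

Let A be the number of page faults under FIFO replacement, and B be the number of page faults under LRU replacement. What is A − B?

Under FIFO: F F F . . F F . . . F . F F . . . F → 9 faults.
Under LRU: F F F . . F . . . . F . . . . . . F → 6 faults.
A − B = 9 − 6 = 3.

3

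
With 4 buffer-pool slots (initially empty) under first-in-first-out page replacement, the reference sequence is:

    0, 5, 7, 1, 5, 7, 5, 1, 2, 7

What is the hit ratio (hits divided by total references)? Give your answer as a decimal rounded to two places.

0 → miss, frames (0)
5 → miss, frames (0 5)
7 → miss, frames (0 5 7)
1 → miss, frames (0 5 7 1)
5 → hit
7 → hit
5 → hit
1 → hit
2 → miss, evict 0, frames (5 7 1 2)
7 → hit
Hits: 5 of 10 references → 5/10 = 0.5000.

0.50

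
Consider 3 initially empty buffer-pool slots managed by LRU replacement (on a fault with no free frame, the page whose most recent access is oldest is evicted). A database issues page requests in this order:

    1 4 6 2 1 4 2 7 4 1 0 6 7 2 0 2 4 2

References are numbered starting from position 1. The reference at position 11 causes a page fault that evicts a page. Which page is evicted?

7

pos 1: 1 → miss, frames (1)
pos 2: 4 → miss, frames (1 4)
pos 3: 6 → miss, frames (1 4 6)
pos 4: 2 → miss, evict 1, frames (4 6 2)
pos 5: 1 → miss, evict 4, frames (6 2 1)
pos 6: 4 → miss, evict 6, frames (2 1 4)
pos 7: 2 → hit
pos 8: 7 → miss, evict 1, frames (4 2 7)
pos 9: 4 → hit
pos 10: 1 → miss, evict 2, frames (7 4 1)
pos 11: 0 → miss, evict 7, frames (4 1 0)
At position 11, page 7 is evicted.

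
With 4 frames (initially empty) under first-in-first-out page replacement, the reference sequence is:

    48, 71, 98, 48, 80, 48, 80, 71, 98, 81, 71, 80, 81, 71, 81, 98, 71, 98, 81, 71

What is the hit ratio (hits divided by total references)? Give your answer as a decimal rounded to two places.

48 → miss, frames [48]
71 → miss, frames [48, 71]
98 → miss, frames [48, 71, 98]
48 → hit
80 → miss, frames [48, 71, 98, 80]
48 → hit
80 → hit
71 → hit
98 → hit
81 → miss, evict 48, frames [71, 98, 80, 81]
71 → hit
80 → hit
81 → hit
71 → hit
81 → hit
98 → hit
71 → hit
98 → hit
81 → hit
71 → hit
Hits: 15 of 20 references → 15/20 = 0.7500.

0.75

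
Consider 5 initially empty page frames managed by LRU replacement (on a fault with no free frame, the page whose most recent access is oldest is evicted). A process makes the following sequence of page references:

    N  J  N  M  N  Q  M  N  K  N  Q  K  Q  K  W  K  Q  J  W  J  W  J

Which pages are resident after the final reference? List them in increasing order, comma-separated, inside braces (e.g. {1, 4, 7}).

{J, K, N, Q, W}

N: fault, frames (N)
J: fault, frames (N J)
N: hit
M: fault, frames (J N M)
N: hit
Q: fault, frames (J M N Q)
M: hit
N: hit
K: fault, frames (J Q M N K)
N: hit
Q: hit
K: hit
Q: hit
K: hit
W: fault, evict J, frames (M N Q K W)
K: hit
Q: hit
J: fault, evict M, frames (N W K Q J)
W: hit
J: hit
W: hit
J: hit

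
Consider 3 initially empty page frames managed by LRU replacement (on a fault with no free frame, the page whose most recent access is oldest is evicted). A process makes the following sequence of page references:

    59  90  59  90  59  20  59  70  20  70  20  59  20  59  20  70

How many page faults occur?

4

59 -> fault, frames {59}
90 -> fault, frames {59,90}
59 -> hit
90 -> hit
59 -> hit
20 -> fault, frames {90,59,20}
59 -> hit
70 -> fault, evict 90, frames {20,59,70}
20 -> hit
70 -> hit
20 -> hit
59 -> hit
20 -> hit
59 -> hit
20 -> hit
70 -> hit
Page faults: 4.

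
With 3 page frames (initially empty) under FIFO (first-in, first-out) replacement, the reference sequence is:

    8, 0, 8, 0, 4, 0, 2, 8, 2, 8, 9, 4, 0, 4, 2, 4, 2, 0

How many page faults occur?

9

8 -> miss, frames (8)
0 -> miss, frames (8 0)
8 -> hit
0 -> hit
4 -> miss, frames (8 0 4)
0 -> hit
2 -> miss, evict 8, frames (0 4 2)
8 -> miss, evict 0, frames (4 2 8)
2 -> hit
8 -> hit
9 -> miss, evict 4, frames (2 8 9)
4 -> miss, evict 2, frames (8 9 4)
0 -> miss, evict 8, frames (9 4 0)
4 -> hit
2 -> miss, evict 9, frames (4 0 2)
4 -> hit
2 -> hit
0 -> hit
Page faults: 9.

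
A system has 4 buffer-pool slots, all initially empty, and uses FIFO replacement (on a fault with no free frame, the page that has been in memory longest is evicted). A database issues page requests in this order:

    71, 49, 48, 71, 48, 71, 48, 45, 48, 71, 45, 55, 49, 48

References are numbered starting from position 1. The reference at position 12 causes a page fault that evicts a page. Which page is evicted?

pos 1: 71 -> fault, frames [71]
pos 2: 49 -> fault, frames [71, 49]
pos 3: 48 -> fault, frames [71, 49, 48]
pos 4: 71 -> hit
pos 5: 48 -> hit
pos 6: 71 -> hit
pos 7: 48 -> hit
pos 8: 45 -> fault, frames [71, 49, 48, 45]
pos 9: 48 -> hit
pos 10: 71 -> hit
pos 11: 45 -> hit
pos 12: 55 -> fault, evict 71, frames [49, 48, 45, 55]
At position 12, page 71 is evicted.

71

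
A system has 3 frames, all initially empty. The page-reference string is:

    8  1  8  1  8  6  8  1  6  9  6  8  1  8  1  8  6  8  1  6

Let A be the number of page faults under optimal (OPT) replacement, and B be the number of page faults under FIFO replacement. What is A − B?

-2

Under OPT: F F . . . F . . . F . . F . . . . . . . → 5 faults.
Under FIFO: F F . . . F . . . F . F F . . . F . . . → 7 faults.
A − B = 5 − 7 = -2.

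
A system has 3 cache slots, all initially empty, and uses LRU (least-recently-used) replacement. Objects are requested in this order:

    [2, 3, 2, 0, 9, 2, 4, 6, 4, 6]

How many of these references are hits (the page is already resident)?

2: fault, frames [2]
3: fault, frames [2, 3]
2: hit
0: fault, frames [3, 2, 0]
9: fault, evict 3, frames [2, 0, 9]
2: hit
4: fault, evict 0, frames [9, 2, 4]
6: fault, evict 9, frames [2, 4, 6]
4: hit
6: hit
Hits: 4.

4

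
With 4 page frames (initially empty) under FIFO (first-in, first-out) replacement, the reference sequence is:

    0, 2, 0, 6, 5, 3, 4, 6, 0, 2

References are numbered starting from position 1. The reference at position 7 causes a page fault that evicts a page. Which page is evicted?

2

pos 1: 0: miss, frames (0)
pos 2: 2: miss, frames (0 2)
pos 3: 0: hit
pos 4: 6: miss, frames (0 2 6)
pos 5: 5: miss, frames (0 2 6 5)
pos 6: 3: miss, evict 0, frames (2 6 5 3)
pos 7: 4: miss, evict 2, frames (6 5 3 4)
At position 7, page 2 is evicted.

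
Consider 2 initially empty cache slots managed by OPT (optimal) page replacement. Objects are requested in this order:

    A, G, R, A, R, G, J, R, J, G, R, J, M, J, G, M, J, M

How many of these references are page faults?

10

A: fault, frames (A)
G: fault, frames (A G)
R: fault, evict G, frames (A R)
A: hit
R: hit
G: fault, evict A, frames (R G)
J: fault, evict G, frames (R J)
R: hit
J: hit
G: fault, evict J, frames (R G)
R: hit
J: fault, evict R, frames (G J)
M: fault, evict G, frames (J M)
J: hit
G: fault, evict J, frames (M G)
M: hit
J: fault, evict G, frames (M J)
M: hit
Page faults: 10.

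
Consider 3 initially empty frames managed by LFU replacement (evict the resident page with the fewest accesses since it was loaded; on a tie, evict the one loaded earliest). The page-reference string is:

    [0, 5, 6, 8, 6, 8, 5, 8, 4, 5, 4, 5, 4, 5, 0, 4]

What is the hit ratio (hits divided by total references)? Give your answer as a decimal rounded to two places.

0 → miss, frames [0]
5 → miss, frames [0, 5]
6 → miss, frames [0, 5, 6]
8 → miss, evict 0, frames [5, 6, 8]
6 → hit
8 → hit
5 → hit
8 → hit
4 → miss, evict 5, frames [6, 8, 4]
5 → miss, evict 4, frames [6, 8, 5]
4 → miss, evict 5, frames [6, 8, 4]
5 → miss, evict 4, frames [6, 8, 5]
4 → miss, evict 5, frames [6, 8, 4]
5 → miss, evict 4, frames [6, 8, 5]
0 → miss, evict 5, frames [6, 8, 0]
4 → miss, evict 0, frames [6, 8, 4]
Hits: 4 of 16 references → 4/16 = 0.2500.

0.25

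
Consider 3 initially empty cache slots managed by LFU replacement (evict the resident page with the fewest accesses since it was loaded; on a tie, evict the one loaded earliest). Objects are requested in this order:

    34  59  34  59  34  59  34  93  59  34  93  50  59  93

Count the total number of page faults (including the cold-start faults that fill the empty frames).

34 → miss, frames (34)
59 → miss, frames (34 59)
34 → hit
59 → hit
34 → hit
59 → hit
34 → hit
93 → miss, frames (34 59 93)
59 → hit
34 → hit
93 → hit
50 → miss, evict 93, frames (34 59 50)
59 → hit
93 → miss, evict 50, frames (34 59 93)
Page faults: 5.

5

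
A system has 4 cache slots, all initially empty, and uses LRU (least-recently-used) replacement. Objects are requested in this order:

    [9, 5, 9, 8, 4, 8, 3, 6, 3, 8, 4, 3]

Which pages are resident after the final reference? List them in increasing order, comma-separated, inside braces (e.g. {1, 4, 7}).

{3, 4, 6, 8}

9: fault, frames [9]
5: fault, frames [9, 5]
9: hit
8: fault, frames [5, 9, 8]
4: fault, frames [5, 9, 8, 4]
8: hit
3: fault, evict 5, frames [9, 4, 8, 3]
6: fault, evict 9, frames [4, 8, 3, 6]
3: hit
8: hit
4: hit
3: hit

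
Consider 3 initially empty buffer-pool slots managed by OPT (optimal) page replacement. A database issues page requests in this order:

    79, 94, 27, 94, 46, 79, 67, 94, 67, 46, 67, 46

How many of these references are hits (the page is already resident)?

79: miss, frames {79}
94: miss, frames {79,94}
27: miss, frames {79,94,27}
94: hit
46: miss, evict 27, frames {79,94,46}
79: hit
67: miss, evict 79, frames {94,46,67}
94: hit
67: hit
46: hit
67: hit
46: hit
Hits: 7.

7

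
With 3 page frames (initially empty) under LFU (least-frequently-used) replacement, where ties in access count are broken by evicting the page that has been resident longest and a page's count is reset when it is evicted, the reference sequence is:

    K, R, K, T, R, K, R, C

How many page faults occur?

K -> miss, frames (K)
R -> miss, frames (K R)
K -> hit
T -> miss, frames (K R T)
R -> hit
K -> hit
R -> hit
C -> miss, evict T, frames (K R C)
Page faults: 4.

4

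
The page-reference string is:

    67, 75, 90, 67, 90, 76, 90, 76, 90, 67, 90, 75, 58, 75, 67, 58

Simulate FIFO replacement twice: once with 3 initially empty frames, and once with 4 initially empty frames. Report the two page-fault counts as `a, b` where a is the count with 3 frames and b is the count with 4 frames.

3 frames: F F F . . F . . . F . F F . . . → 7 faults.
4 frames: F F F . . F . . . . . . F . F . → 6 faults.
6 < 7: adding a frame reduced faults, as is typical.

7, 6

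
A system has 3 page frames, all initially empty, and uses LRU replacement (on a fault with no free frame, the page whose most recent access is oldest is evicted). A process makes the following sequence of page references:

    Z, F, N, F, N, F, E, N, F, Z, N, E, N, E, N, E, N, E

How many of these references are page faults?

6

Z: miss, frames {Z}
F: miss, frames {Z,F}
N: miss, frames {Z,F,N}
F: hit
N: hit
F: hit
E: miss, evict Z, frames {N,F,E}
N: hit
F: hit
Z: miss, evict E, frames {N,F,Z}
N: hit
E: miss, evict F, frames {Z,N,E}
N: hit
E: hit
N: hit
E: hit
N: hit
E: hit
Page faults: 6.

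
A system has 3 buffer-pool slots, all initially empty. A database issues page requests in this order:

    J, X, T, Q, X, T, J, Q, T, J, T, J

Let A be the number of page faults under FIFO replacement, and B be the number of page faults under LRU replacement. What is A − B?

-1

Under FIFO: F F F F . . F . . . . . → 5 faults.
Under LRU: F F F F . . F F . . . . → 6 faults.
A − B = 5 − 6 = -1.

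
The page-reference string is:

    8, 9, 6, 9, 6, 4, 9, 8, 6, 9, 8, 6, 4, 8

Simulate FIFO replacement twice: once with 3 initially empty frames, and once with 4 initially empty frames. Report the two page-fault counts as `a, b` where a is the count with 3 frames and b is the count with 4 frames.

9, 4

3 frames: F F F . . F . F . F . F F F → 9 faults.
4 frames: F F F . . F . . . . . . . . → 4 faults.
4 < 9: adding a frame reduced faults, as is typical.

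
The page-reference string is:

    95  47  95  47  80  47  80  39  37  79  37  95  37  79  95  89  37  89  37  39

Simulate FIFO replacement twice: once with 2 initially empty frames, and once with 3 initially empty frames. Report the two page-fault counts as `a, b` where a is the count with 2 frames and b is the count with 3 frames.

2 frames: F F . . F . . F F F . F F F F F F . . F → 13 faults.
3 frames: F F . . F . . F F F . F . . . F F . . F → 10 faults.
10 < 13: adding a frame reduced faults, as is typical.

13, 10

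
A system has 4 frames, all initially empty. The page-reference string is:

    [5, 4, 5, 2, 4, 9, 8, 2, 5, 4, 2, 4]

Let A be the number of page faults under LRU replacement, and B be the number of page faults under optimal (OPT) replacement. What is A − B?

Under LRU: F F . F . F F . F F . . → 7 faults.
Under OPT: F F . F . F F . . . . . → 5 faults.
A − B = 7 − 5 = 2.

2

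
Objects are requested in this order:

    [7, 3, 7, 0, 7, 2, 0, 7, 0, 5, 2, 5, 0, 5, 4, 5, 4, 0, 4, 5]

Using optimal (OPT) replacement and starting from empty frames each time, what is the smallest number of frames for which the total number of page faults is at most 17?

2

f=1: 20 faults
f=2: 11 faults
f=3: 6 faults
f=4: 6 faults
f=5: 6 faults
f=6: 6 faults
Smallest f with faults ≤ 17 is 2.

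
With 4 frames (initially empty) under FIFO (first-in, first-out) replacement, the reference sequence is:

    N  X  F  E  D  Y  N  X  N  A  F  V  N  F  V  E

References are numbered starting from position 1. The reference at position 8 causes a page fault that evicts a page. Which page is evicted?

E

pos 1: N → miss, frames (N)
pos 2: X → miss, frames (N X)
pos 3: F → miss, frames (N X F)
pos 4: E → miss, frames (N X F E)
pos 5: D → miss, evict N, frames (X F E D)
pos 6: Y → miss, evict X, frames (F E D Y)
pos 7: N → miss, evict F, frames (E D Y N)
pos 8: X → miss, evict E, frames (D Y N X)
At position 8, page E is evicted.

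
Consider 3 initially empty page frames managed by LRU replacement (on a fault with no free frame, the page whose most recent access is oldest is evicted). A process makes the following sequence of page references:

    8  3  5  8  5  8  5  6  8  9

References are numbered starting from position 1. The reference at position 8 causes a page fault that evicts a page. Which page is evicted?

pos 1: 8: miss, frames {8}
pos 2: 3: miss, frames {8,3}
pos 3: 5: miss, frames {8,3,5}
pos 4: 8: hit
pos 5: 5: hit
pos 6: 8: hit
pos 7: 5: hit
pos 8: 6: miss, evict 3, frames {8,5,6}
At position 8, page 3 is evicted.

3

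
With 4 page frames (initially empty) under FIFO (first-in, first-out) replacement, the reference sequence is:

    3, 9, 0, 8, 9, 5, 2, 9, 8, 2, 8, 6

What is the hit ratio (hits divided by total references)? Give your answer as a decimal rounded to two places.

0.33

3 -> miss, frames [3]
9 -> miss, frames [3, 9]
0 -> miss, frames [3, 9, 0]
8 -> miss, frames [3, 9, 0, 8]
9 -> hit
5 -> miss, evict 3, frames [9, 0, 8, 5]
2 -> miss, evict 9, frames [0, 8, 5, 2]
9 -> miss, evict 0, frames [8, 5, 2, 9]
8 -> hit
2 -> hit
8 -> hit
6 -> miss, evict 8, frames [5, 2, 9, 6]
Hits: 4 of 12 references → 4/12 = 0.3333.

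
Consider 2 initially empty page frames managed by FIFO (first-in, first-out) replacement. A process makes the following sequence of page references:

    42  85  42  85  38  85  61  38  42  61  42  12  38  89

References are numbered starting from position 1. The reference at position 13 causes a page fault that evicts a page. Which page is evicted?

42

pos 1: 42 -> miss, frames {42}
pos 2: 85 -> miss, frames {42,85}
pos 3: 42 -> hit
pos 4: 85 -> hit
pos 5: 38 -> miss, evict 42, frames {85,38}
pos 6: 85 -> hit
pos 7: 61 -> miss, evict 85, frames {38,61}
pos 8: 38 -> hit
pos 9: 42 -> miss, evict 38, frames {61,42}
pos 10: 61 -> hit
pos 11: 42 -> hit
pos 12: 12 -> miss, evict 61, frames {42,12}
pos 13: 38 -> miss, evict 42, frames {12,38}
At position 13, page 42 is evicted.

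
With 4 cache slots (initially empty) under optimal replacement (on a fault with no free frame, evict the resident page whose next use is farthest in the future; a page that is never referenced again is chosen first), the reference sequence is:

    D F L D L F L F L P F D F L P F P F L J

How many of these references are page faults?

5

D → fault, frames [D]
F → fault, frames [D, F]
L → fault, frames [D, F, L]
D → hit
L → hit
F → hit
L → hit
F → hit
L → hit
P → fault, frames [D, F, L, P]
F → hit
D → hit
F → hit
L → hit
P → hit
F → hit
P → hit
F → hit
L → hit
J → fault, evict P, frames [D, F, L, J]
Page faults: 5.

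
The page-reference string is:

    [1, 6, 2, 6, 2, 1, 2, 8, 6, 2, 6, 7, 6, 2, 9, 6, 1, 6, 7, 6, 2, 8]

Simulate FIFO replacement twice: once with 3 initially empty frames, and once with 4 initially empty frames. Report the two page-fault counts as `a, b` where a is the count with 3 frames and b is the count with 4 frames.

13, 10

3 frames: F F F . . . . F . . . F F F F . F F F . F F → 13 faults.
4 frames: F F F . . . . F . . . F . . F F F . . . F F → 10 faults.
10 < 13: adding a frame reduced faults, as is typical.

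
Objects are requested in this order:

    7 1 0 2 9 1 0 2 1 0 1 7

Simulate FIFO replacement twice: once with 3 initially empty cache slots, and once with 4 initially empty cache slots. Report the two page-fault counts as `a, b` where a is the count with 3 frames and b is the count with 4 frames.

3 frames: F F F F F F F F . . . F → 9 faults.
4 frames: F F F F F . . . . . . F → 6 faults.
6 < 9: adding a frame reduced faults, as is typical.

9, 6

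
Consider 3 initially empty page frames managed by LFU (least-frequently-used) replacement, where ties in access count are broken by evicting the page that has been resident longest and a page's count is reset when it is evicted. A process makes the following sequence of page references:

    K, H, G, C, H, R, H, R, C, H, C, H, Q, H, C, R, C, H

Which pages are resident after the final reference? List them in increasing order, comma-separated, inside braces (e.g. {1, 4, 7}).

K: fault, frames [K]
H: fault, frames [K, H]
G: fault, frames [K, H, G]
C: fault, evict K, frames [H, G, C]
H: hit
R: fault, evict G, frames [H, C, R]
H: hit
R: hit
C: hit
H: hit
C: hit
H: hit
Q: fault, evict R, frames [H, C, Q]
H: hit
C: hit
R: fault, evict Q, frames [H, C, R]
C: hit
H: hit

{C, H, R}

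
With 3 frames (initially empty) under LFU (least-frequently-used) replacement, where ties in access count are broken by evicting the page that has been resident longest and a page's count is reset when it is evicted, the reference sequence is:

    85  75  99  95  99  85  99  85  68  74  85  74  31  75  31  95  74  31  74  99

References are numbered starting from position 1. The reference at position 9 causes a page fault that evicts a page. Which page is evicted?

pos 1: 85 → miss, frames [85]
pos 2: 75 → miss, frames [85, 75]
pos 3: 99 → miss, frames [85, 75, 99]
pos 4: 95 → miss, evict 85, frames [75, 99, 95]
pos 5: 99 → hit
pos 6: 85 → miss, evict 75, frames [99, 95, 85]
pos 7: 99 → hit
pos 8: 85 → hit
pos 9: 68 → miss, evict 95, frames [99, 85, 68]
At position 9, page 95 is evicted.

95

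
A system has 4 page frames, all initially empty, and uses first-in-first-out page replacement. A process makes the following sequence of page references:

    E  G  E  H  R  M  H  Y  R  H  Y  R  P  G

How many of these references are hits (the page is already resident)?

E -> miss, frames [E]
G -> miss, frames [E, G]
E -> hit
H -> miss, frames [E, G, H]
R -> miss, frames [E, G, H, R]
M -> miss, evict E, frames [G, H, R, M]
H -> hit
Y -> miss, evict G, frames [H, R, M, Y]
R -> hit
H -> hit
Y -> hit
R -> hit
P -> miss, evict H, frames [R, M, Y, P]
G -> miss, evict R, frames [M, Y, P, G]
Hits: 6.

6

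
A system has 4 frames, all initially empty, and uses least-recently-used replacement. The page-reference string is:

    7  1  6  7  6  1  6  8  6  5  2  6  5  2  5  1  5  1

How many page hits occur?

7 → miss, frames [7]
1 → miss, frames [7, 1]
6 → miss, frames [7, 1, 6]
7 → hit
6 → hit
1 → hit
6 → hit
8 → miss, frames [7, 1, 6, 8]
6 → hit
5 → miss, evict 7, frames [1, 8, 6, 5]
2 → miss, evict 1, frames [8, 6, 5, 2]
6 → hit
5 → hit
2 → hit
5 → hit
1 → miss, evict 8, frames [6, 2, 5, 1]
5 → hit
1 → hit
Hits: 11.

11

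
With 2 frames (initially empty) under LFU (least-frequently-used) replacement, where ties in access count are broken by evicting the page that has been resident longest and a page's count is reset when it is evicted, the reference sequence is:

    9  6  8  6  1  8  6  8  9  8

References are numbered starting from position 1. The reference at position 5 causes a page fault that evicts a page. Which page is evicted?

pos 1: 9 -> miss, frames [9]
pos 2: 6 -> miss, frames [9, 6]
pos 3: 8 -> miss, evict 9, frames [6, 8]
pos 4: 6 -> hit
pos 5: 1 -> miss, evict 8, frames [6, 1]
At position 5, page 8 is evicted.

8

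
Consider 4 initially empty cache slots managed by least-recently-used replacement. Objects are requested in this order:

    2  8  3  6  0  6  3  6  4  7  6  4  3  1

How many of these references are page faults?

2 -> fault, frames [2]
8 -> fault, frames [2, 8]
3 -> fault, frames [2, 8, 3]
6 -> fault, frames [2, 8, 3, 6]
0 -> fault, evict 2, frames [8, 3, 6, 0]
6 -> hit
3 -> hit
6 -> hit
4 -> fault, evict 8, frames [0, 3, 6, 4]
7 -> fault, evict 0, frames [3, 6, 4, 7]
6 -> hit
4 -> hit
3 -> hit
1 -> fault, evict 7, frames [6, 4, 3, 1]
Page faults: 8.

8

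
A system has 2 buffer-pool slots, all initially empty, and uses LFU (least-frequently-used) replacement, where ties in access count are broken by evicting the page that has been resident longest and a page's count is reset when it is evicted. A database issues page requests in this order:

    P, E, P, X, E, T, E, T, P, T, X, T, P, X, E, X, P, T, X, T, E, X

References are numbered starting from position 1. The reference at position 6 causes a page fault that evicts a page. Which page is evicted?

pos 1: P → miss, frames [P]
pos 2: E → miss, frames [P, E]
pos 3: P → hit
pos 4: X → miss, evict E, frames [P, X]
pos 5: E → miss, evict X, frames [P, E]
pos 6: T → miss, evict E, frames [P, T]
At position 6, page E is evicted.

E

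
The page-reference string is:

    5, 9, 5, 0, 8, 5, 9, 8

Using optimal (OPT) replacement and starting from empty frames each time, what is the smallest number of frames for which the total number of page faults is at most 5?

2

f=1: 8 faults
f=2: 5 faults
f=3: 4 faults
f=4: 4 faults
Smallest f with faults ≤ 5 is 2.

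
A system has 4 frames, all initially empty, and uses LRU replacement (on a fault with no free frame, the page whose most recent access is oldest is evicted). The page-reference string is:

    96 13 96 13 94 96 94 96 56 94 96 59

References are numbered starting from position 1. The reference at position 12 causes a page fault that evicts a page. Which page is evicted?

pos 1: 96 → miss, frames [96]
pos 2: 13 → miss, frames [96, 13]
pos 3: 96 → hit
pos 4: 13 → hit
pos 5: 94 → miss, frames [96, 13, 94]
pos 6: 96 → hit
pos 7: 94 → hit
pos 8: 96 → hit
pos 9: 56 → miss, frames [13, 94, 96, 56]
pos 10: 94 → hit
pos 11: 96 → hit
pos 12: 59 → miss, evict 13, frames [56, 94, 96, 59]
At position 12, page 13 is evicted.

13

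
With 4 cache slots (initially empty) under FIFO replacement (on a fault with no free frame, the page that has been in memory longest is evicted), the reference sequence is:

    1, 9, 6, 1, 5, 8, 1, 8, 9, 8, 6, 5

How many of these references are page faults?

9

1: fault, frames {1}
9: fault, frames {1,9}
6: fault, frames {1,9,6}
1: hit
5: fault, frames {1,9,6,5}
8: fault, evict 1, frames {9,6,5,8}
1: fault, evict 9, frames {6,5,8,1}
8: hit
9: fault, evict 6, frames {5,8,1,9}
8: hit
6: fault, evict 5, frames {8,1,9,6}
5: fault, evict 8, frames {1,9,6,5}
Page faults: 9.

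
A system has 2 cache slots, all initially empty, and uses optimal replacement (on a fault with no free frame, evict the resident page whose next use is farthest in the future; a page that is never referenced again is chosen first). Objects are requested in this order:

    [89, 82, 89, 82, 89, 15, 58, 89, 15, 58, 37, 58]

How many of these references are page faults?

89 → miss, frames [89]
82 → miss, frames [89, 82]
89 → hit
82 → hit
89 → hit
15 → miss, evict 82, frames [89, 15]
58 → miss, evict 15, frames [89, 58]
89 → hit
15 → miss, evict 89, frames [58, 15]
58 → hit
37 → miss, evict 15, frames [58, 37]
58 → hit
Page faults: 6.

6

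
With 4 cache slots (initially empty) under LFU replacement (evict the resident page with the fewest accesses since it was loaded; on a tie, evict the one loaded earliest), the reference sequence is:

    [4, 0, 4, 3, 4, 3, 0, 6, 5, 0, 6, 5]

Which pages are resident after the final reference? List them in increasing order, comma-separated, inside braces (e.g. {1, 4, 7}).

4 -> miss, frames {4}
0 -> miss, frames {4,0}
4 -> hit
3 -> miss, frames {4,0,3}
4 -> hit
3 -> hit
0 -> hit
6 -> miss, frames {4,0,3,6}
5 -> miss, evict 6, frames {4,0,3,5}
0 -> hit
6 -> miss, evict 5, frames {4,0,3,6}
5 -> miss, evict 6, frames {4,0,3,5}

{0, 3, 4, 5}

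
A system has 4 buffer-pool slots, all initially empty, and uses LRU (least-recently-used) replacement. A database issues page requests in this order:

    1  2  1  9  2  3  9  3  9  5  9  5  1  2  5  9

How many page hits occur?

1 -> fault, frames (1)
2 -> fault, frames (1 2)
1 -> hit
9 -> fault, frames (2 1 9)
2 -> hit
3 -> fault, frames (1 9 2 3)
9 -> hit
3 -> hit
9 -> hit
5 -> fault, evict 1, frames (2 3 9 5)
9 -> hit
5 -> hit
1 -> fault, evict 2, frames (3 9 5 1)
2 -> fault, evict 3, frames (9 5 1 2)
5 -> hit
9 -> hit
Hits: 9.

9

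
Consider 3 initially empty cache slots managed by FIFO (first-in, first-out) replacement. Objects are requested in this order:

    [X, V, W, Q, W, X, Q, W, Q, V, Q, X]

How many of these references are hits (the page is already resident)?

6

X -> fault, frames {X}
V -> fault, frames {X,V}
W -> fault, frames {X,V,W}
Q -> fault, evict X, frames {V,W,Q}
W -> hit
X -> fault, evict V, frames {W,Q,X}
Q -> hit
W -> hit
Q -> hit
V -> fault, evict W, frames {Q,X,V}
Q -> hit
X -> hit
Hits: 6.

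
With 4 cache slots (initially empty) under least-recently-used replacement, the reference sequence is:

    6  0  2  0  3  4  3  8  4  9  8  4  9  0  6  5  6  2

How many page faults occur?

11

6 -> miss, frames [6]
0 -> miss, frames [6, 0]
2 -> miss, frames [6, 0, 2]
0 -> hit
3 -> miss, frames [6, 2, 0, 3]
4 -> miss, evict 6, frames [2, 0, 3, 4]
3 -> hit
8 -> miss, evict 2, frames [0, 4, 3, 8]
4 -> hit
9 -> miss, evict 0, frames [3, 8, 4, 9]
8 -> hit
4 -> hit
9 -> hit
0 -> miss, evict 3, frames [8, 4, 9, 0]
6 -> miss, evict 8, frames [4, 9, 0, 6]
5 -> miss, evict 4, frames [9, 0, 6, 5]
6 -> hit
2 -> miss, evict 9, frames [0, 5, 6, 2]
Page faults: 11.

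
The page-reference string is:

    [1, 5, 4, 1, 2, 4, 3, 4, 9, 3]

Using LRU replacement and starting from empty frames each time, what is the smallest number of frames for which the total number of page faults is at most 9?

2

f=1: 10 faults
f=2: 9 faults
f=3: 6 faults
f=4: 6 faults
f=5: 6 faults
f=6: 6 faults
Smallest f with faults ≤ 9 is 2.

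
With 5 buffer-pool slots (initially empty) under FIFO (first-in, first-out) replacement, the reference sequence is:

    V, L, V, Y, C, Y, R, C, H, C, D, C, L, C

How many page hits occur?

V → miss, frames (V)
L → miss, frames (V L)
V → hit
Y → miss, frames (V L Y)
C → miss, frames (V L Y C)
Y → hit
R → miss, frames (V L Y C R)
C → hit
H → miss, evict V, frames (L Y C R H)
C → hit
D → miss, evict L, frames (Y C R H D)
C → hit
L → miss, evict Y, frames (C R H D L)
C → hit
Hits: 6.

6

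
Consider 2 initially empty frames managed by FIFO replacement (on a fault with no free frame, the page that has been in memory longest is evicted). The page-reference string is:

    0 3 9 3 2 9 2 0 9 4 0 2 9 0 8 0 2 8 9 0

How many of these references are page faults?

0 -> miss, frames {0}
3 -> miss, frames {0,3}
9 -> miss, evict 0, frames {3,9}
3 -> hit
2 -> miss, evict 3, frames {9,2}
9 -> hit
2 -> hit
0 -> miss, evict 9, frames {2,0}
9 -> miss, evict 2, frames {0,9}
4 -> miss, evict 0, frames {9,4}
0 -> miss, evict 9, frames {4,0}
2 -> miss, evict 4, frames {0,2}
9 -> miss, evict 0, frames {2,9}
0 -> miss, evict 2, frames {9,0}
8 -> miss, evict 9, frames {0,8}
0 -> hit
2 -> miss, evict 0, frames {8,2}
8 -> hit
9 -> miss, evict 8, frames {2,9}
0 -> miss, evict 2, frames {9,0}
Page faults: 15.

15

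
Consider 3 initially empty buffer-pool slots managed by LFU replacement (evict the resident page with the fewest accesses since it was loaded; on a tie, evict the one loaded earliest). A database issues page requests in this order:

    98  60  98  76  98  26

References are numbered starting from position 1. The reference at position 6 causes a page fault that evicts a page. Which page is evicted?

pos 1: 98 -> miss, frames {98}
pos 2: 60 -> miss, frames {98,60}
pos 3: 98 -> hit
pos 4: 76 -> miss, frames {98,60,76}
pos 5: 98 -> hit
pos 6: 26 -> miss, evict 60, frames {98,76,26}
At position 6, page 60 is evicted.

60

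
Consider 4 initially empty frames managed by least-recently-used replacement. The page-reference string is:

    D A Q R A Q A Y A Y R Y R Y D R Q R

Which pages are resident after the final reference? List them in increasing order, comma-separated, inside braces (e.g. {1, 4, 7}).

{D, Q, R, Y}

D → miss, frames [D]
A → miss, frames [D, A]
Q → miss, frames [D, A, Q]
R → miss, frames [D, A, Q, R]
A → hit
Q → hit
A → hit
Y → miss, evict D, frames [R, Q, A, Y]
A → hit
Y → hit
R → hit
Y → hit
R → hit
Y → hit
D → miss, evict Q, frames [A, R, Y, D]
R → hit
Q → miss, evict A, frames [Y, D, R, Q]
R → hit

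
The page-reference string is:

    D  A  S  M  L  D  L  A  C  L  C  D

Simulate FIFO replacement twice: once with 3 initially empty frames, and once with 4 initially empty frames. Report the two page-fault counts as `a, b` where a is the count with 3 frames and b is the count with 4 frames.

3 frames: F F F F F F . F F F . F → 10 faults.
4 frames: F F F F F F . F F . . . → 8 faults.
8 < 10: adding a frame reduced faults, as is typical.

10, 8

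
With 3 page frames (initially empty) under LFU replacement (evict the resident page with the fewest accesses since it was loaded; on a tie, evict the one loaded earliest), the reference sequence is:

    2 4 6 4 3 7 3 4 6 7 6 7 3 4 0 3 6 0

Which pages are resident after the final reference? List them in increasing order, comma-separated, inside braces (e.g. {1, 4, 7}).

{0, 3, 4}

2 → fault, frames (2)
4 → fault, frames (2 4)
6 → fault, frames (2 4 6)
4 → hit
3 → fault, evict 2, frames (4 6 3)
7 → fault, evict 6, frames (4 3 7)
3 → hit
4 → hit
6 → fault, evict 7, frames (4 3 6)
7 → fault, evict 6, frames (4 3 7)
6 → fault, evict 7, frames (4 3 6)
7 → fault, evict 6, frames (4 3 7)
3 → hit
4 → hit
0 → fault, evict 7, frames (4 3 0)
3 → hit
6 → fault, evict 0, frames (4 3 6)
0 → fault, evict 6, frames (4 3 0)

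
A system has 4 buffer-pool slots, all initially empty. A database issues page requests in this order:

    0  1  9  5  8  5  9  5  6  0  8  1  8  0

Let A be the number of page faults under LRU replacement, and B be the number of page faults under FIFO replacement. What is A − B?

1

Under LRU: F F F F F . . . F F F F . . → 9 faults.
Under FIFO: F F F F F . . . F F . F . . → 8 faults.
A − B = 9 − 8 = 1.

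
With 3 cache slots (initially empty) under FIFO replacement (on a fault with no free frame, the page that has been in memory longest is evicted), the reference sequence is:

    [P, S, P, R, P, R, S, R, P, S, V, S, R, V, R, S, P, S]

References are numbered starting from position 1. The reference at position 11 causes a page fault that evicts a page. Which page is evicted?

P

pos 1: P: miss, frames {P}
pos 2: S: miss, frames {P,S}
pos 3: P: hit
pos 4: R: miss, frames {P,S,R}
pos 5: P: hit
pos 6: R: hit
pos 7: S: hit
pos 8: R: hit
pos 9: P: hit
pos 10: S: hit
pos 11: V: miss, evict P, frames {S,R,V}
At position 11, page P is evicted.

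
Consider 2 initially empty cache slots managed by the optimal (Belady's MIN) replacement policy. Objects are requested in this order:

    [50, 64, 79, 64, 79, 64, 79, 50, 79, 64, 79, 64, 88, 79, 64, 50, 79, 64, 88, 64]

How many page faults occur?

50: miss, frames {50}
64: miss, frames {50,64}
79: miss, evict 50, frames {64,79}
64: hit
79: hit
64: hit
79: hit
50: miss, evict 64, frames {79,50}
79: hit
64: miss, evict 50, frames {79,64}
79: hit
64: hit
88: miss, evict 64, frames {79,88}
79: hit
64: miss, evict 88, frames {79,64}
50: miss, evict 64, frames {79,50}
79: hit
64: miss, evict 50, frames {79,64}
88: miss, evict 79, frames {64,88}
64: hit
Page faults: 10.

10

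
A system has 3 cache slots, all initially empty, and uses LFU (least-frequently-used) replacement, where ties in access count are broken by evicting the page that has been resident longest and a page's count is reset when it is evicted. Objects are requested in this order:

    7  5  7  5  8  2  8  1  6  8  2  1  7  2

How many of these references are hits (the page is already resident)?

7: miss, frames [7]
5: miss, frames [7, 5]
7: hit
5: hit
8: miss, frames [7, 5, 8]
2: miss, evict 8, frames [7, 5, 2]
8: miss, evict 2, frames [7, 5, 8]
1: miss, evict 8, frames [7, 5, 1]
6: miss, evict 1, frames [7, 5, 6]
8: miss, evict 6, frames [7, 5, 8]
2: miss, evict 8, frames [7, 5, 2]
1: miss, evict 2, frames [7, 5, 1]
7: hit
2: miss, evict 1, frames [7, 5, 2]
Hits: 3.

3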